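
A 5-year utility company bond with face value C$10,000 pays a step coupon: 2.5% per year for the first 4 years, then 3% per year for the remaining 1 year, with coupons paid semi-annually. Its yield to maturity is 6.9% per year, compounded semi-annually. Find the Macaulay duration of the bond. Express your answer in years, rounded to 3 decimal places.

Periodic yield y = 0.0345. Discount each cash flow and weight by its period:
  t   CF        PV=CF/(1+0.0345)^t    t·PV
  1       125.00       120.8313       120.8313
  2       125.00       116.8017       233.6033
  3       125.00       112.9064       338.7192
  4       125.00       109.1410       436.5641
  5       125.00       105.5012       527.5062
  6       125.00       101.9828       611.8970
  7       125.00        98.5818       690.0723
  8       125.00        95.2941       762.3529
  9       150.00       110.5393       994.8539
  10   10,150.00     7,230.3795    72,303.7949
  Σ                  8,201.9591    77,020.1951
Price P = Σ PV = 8,201.9591.
Macaulay duration = Σ(t·PV) / P = 77,020.1951 / 8,201.9591 = 9.39046 half-year periods.
In years: 9.39046 / 2 = 4.69523 years.

4.695 years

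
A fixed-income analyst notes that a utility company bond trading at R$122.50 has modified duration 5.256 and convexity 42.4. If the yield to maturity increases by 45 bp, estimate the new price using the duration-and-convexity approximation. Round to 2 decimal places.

R$119.66

Duration effect: -D_mod·Δy = -5.256 × (+0.0045) = -0.023652
Convexity effect: ½·C·(Δy)² = 0.5 × 42.4 × (0.0045)² = +0.0004293
ΔP/P ≈ -0.023652 + 0.0004293 = -0.0232227
New price ≈ 122.50 × (1 - 0.0232227) = 119.65521925.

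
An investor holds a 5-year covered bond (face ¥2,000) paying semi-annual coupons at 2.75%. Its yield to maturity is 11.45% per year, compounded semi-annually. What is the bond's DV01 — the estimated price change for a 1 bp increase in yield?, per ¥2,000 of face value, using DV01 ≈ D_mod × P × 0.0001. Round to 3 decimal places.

¥0.591

Periodic yield y = 0.05725.
  t   CF        PV=CF/(1+0.05725)^t    t·PV
  1        27.50        26.0109        26.0109
  2        27.50        24.6024        49.2048
  3        27.50        23.2702        69.8105
  4        27.50        22.0101        88.0404
  5        27.50        20.8183       104.0913
  6        27.50        19.6909       118.1457
  7        27.50        18.6247       130.3728
  8        27.50        17.6162       140.9292
  9        27.50        16.6622       149.9602
  10    2,027.50     1,161.9406    11,619.4059
  Σ                  1,351.2464    12,495.9716
P = 1,351.2464; D_Mac = 9.24774 half-year periods = 4.62387 yrs; D_mod = 4.37349 yrs.
DV01 ≈ 4.37349 × 1,351.2464 × 0.0001 = 0.590966.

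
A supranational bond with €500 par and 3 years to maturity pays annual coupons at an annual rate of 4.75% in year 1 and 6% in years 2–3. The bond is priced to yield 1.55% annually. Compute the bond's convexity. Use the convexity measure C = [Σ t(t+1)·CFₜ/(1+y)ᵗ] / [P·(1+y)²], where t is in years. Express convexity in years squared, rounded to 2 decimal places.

With y = 0.0155:
  t   CF        PV=CF/(1+0.0155)^t    t·PV        t(t+1)·PV
  1        23.75        23.3875        23.3875          46.7750
  2        30.00        29.0912        58.1824         174.5471
  3       530.00       506.0997     1,518.2991       6,073.1965
  Σ                    558.5784     1,599.8690       6,294.5186
P = 558.5784.
Convexity = Σ t(t+1)·PV / [P·(1+y)²] = 6,294.5186 / (558.5784 × 1.031240) = 10.92744.

10.93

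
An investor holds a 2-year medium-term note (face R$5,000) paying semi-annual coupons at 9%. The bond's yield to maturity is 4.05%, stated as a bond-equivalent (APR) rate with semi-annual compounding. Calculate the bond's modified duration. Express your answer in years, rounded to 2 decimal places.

Periodic yield y = 0.02025. First find Macaulay duration:
  t   CF        PV=CF/(1+0.02025)^t    t·PV
  1       225.00       220.5342       220.5342
  2       225.00       216.1570       432.3140
  3       225.00       211.8667       635.6001
  4     5,225.00     4,822.3628    19,289.4512
  Σ                  5,470.9207    20,577.8995
P = 5,470.9207; Macaulay duration = 20,577.8995 / 5,470.9207 = 3.76132 half-year periods = 1.88066 years.
Modified duration = D_Mac / (1 + y) = 1.88066 / 1.02025 = 1.84333 years.

1.84 years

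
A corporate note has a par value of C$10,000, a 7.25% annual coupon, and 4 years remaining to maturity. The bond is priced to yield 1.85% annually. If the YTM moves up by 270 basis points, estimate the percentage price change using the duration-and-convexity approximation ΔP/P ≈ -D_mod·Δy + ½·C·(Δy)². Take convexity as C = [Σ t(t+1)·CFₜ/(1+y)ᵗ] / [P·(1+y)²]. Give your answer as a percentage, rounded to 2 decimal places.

-9.06%

With y = 0.0185:
  t   CF        PV=CF/(1+0.0185)^t    t·PV        t(t+1)·PV
  1       725.00       711.8311       711.8311       1,423.6622
  2       725.00       698.9014     1,397.8029       4,193.4087
  3       725.00       686.2066     2,058.6199       8,234.4795
  4    10,725.00     9,966.7409    39,866.9635     199,334.8176
  Σ                 12,063.6801    44,035.2174     213,186.3681
P = 12,063.6801; D_Mac = 3.65023 yrs; D_mod = 3.58393 yrs; C = 17.03560.
Duration effect: -3.58393 × (+0.027) = -0.096766
Convexity effect: 0.5 × 17.03560 × (0.027)² = +0.0062095
ΔP/P ≈ -0.096766 + 0.0062095 = -0.090557 = -9.0557%.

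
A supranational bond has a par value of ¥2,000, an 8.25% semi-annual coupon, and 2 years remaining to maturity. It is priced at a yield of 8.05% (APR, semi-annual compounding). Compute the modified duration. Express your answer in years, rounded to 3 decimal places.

1.812 years

Periodic yield y = 0.04025. First find Macaulay duration:
  t   CF        PV=CF/(1+0.04025)^t    t·PV
  1        82.50        79.3079        79.3079
  2        82.50        76.2392       152.4785
  3        82.50        73.2893       219.8680
  4     2,082.50     1,778.4191     7,113.6764
  Σ                  2,007.2555     7,565.3307
P = 2,007.2555; Macaulay duration = 7,565.3307 / 2,007.2555 = 3.76899 half-year periods = 1.88450 years.
Modified duration = D_Mac / (1 + y) = 1.88450 / 1.04025 = 1.81158 years.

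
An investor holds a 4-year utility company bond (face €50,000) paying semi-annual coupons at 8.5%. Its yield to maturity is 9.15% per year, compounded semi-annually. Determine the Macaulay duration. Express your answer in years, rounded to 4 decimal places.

Periodic yield y = 0.04575. Discount each cash flow and weight by its period:
  t   CF        PV=CF/(1+0.04575)^t    t·PV
  1     2,125.00     2,032.0344     2,032.0344
  2     2,125.00     1,943.1360     3,886.2719
  3     2,125.00     1,858.1267     5,574.3800
  4     2,125.00     1,776.8364     7,107.3456
  5     2,125.00     1,699.1025     8,495.5123
  6     2,125.00     1,624.7693     9,748.6156
  7     2,125.00     1,553.6880    10,875.8163
  8    52,125.00    36,443.7519   291,550.0156
  Σ                 48,931.4451   339,269.9916
Price P = Σ PV = 48,931.4451.
Macaulay duration = Σ(t·PV) / P = 339,269.9916 / 48,931.4451 = 6.93358 half-year periods.
In years: 6.93358 / 2 = 3.46679 years.

3.4668 years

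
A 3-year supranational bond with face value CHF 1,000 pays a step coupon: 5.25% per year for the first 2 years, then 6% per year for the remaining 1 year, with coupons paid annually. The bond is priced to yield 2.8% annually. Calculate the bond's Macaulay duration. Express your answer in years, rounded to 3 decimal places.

2.859 years

Periodic yield y = 0.028. Discount each cash flow and weight by its year:
  t   CF        PV=CF/(1+0.028)^t    t·PV
  1        52.50        51.0700        51.0700
  2        52.50        49.6790        99.3581
  3     1,060.00       975.7230     2,927.1689
  Σ                  1,076.4720     3,077.5969
Price P = Σ PV = 1,076.4720.
Macaulay duration = Σ(t·PV) / P = 3,077.5969 / 1,076.4720 = 2.85897 years.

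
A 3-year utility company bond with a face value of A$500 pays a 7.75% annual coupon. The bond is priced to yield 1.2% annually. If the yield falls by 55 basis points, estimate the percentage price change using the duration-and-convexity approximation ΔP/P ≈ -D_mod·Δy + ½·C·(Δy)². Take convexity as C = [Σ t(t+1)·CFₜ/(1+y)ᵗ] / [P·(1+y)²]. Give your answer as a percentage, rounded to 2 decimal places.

+1.54%

With y = 0.012:
  t   CF        PV=CF/(1+0.012)^t    t·PV        t(t+1)·PV
  1        38.75        38.2905        38.2905          76.5810
  2        38.75        37.8365        75.6730         227.0189
  3       538.75       519.8113     1,559.4340       6,237.7360
  Σ                    595.9383     1,673.3975       6,541.3359
P = 595.9383; D_Mac = 2.80800 yrs; D_mod = 2.77471 yrs; C = 10.71776.
Duration effect: -2.77471 × (-0.0055) = +0.015261
Convexity effect: 0.5 × 10.71776 × (-0.0055)² = +0.0001621
ΔP/P ≈ +0.015261 + 0.0001621 = +0.015423 = +1.5423%.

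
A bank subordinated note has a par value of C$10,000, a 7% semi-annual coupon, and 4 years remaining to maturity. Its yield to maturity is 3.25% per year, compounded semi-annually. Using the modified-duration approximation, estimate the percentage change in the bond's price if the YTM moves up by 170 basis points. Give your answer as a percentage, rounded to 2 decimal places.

-6.01%

Periodic yield y = 0.01625. Modified duration first:
  t   CF        PV=CF/(1+0.01625)^t    t·PV
  1       350.00       344.4034       344.4034
  2       350.00       338.8964       677.7928
  3       350.00       333.4774     1,000.4321
  4       350.00       328.1450     1,312.5801
  5       350.00       322.8979     1,614.4896
  6       350.00       317.7347     1,906.4084
  7       350.00       312.6541     2,188.5787
  8    10,350.00     9,097.7894    72,782.3155
  Σ                 11,395.9984    81,827.0006
P = 11,395.9984; D_Mac = 7.18033 half-year periods = 3.59016 yrs; D_mod = 3.59016/(1+0.01625) = 3.53276 yrs.
ΔP/P ≈ -D_mod · Δy = -3.53276 × (+0.017) = -0.060057 = -6.0057%.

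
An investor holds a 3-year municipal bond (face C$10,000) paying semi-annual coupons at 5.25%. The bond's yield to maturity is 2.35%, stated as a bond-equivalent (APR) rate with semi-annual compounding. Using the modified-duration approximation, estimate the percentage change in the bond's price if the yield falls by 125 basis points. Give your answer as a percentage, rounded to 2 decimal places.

Periodic yield y = 0.01175. Modified duration first:
  t   CF        PV=CF/(1+0.01175)^t    t·PV
  1       262.50       259.4514       259.4514
  2       262.50       256.4383       512.8766
  3       262.50       253.4601       760.3804
  4       262.50       250.5166     1,002.0663
  5       262.50       247.6072     1,238.0359
  6    10,262.50     9,567.8397    57,407.0384
  Σ                 10,835.3134    61,179.8490
P = 10,835.3134; D_Mac = 5.64634 half-year periods = 2.82317 yrs; D_mod = 2.82317/(1+0.01175) = 2.79038 yrs.
ΔP/P ≈ -D_mod · Δy = -2.79038 × (-0.0125) = +0.034880 = +3.4880%.

+3.49%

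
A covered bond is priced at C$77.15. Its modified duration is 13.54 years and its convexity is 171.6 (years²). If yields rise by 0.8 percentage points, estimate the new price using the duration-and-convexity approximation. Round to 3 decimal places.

C$69.217

Duration effect: -D_mod·Δy = -13.54 × (+0.008) = -0.108320
Convexity effect: ½·C·(Δy)² = 0.5 × 171.6 × (0.008)² = +0.0054912
ΔP/P ≈ -0.108320 + 0.0054912 = -0.1028288
New price ≈ 77.15 × (1 - 0.1028288) = 69.21675808.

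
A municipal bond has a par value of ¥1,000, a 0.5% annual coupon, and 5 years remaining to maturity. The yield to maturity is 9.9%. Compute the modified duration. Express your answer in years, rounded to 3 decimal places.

4.491 years

Periodic yield y = 0.099. First find Macaulay duration:
  t   CF        PV=CF/(1+0.099)^t    t·PV
  1         5.00         4.5496         4.5496
  2         5.00         4.1398         8.2795
  3         5.00         3.7668        11.3005
  4         5.00         3.4275        13.7101
  5     1,005.00       626.8702     3,134.3508
  Σ                    642.7539     3,172.1905
P = 642.7539; Macaulay duration = 3,172.1905 / 642.7539 = 4.93531 years.
Modified duration = D_Mac / (1 + y) = 4.93531 / 1.099 = 4.49073 years.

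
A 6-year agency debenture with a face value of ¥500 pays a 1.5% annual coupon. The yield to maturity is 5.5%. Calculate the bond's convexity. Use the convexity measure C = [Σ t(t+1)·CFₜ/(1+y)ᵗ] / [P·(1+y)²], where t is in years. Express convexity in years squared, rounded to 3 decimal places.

With y = 0.055:
  t   CF        PV=CF/(1+0.055)^t    t·PV        t(t+1)·PV
  1         7.50         7.1090         7.1090          14.2180
  2         7.50         6.7384        13.4768          40.4304
  3         7.50         6.3871        19.1613          76.6452
  4         7.50         6.0541        24.2165         121.0825
  5         7.50         5.7385        28.6925         172.1552
  6       507.50       368.0623     2,208.3736      15,458.6149
  Σ                    400.0894     2,301.0297      15,883.1463
P = 400.0894.
Convexity = Σ t(t+1)·PV / [P·(1+y)²] = 15,883.1463 / (400.0894 × 1.113025) = 35.66766.

35.668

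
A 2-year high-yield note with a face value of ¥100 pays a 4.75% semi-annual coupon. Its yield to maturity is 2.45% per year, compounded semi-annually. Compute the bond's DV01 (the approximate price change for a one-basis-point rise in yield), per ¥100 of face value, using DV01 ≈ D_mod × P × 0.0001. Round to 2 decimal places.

¥0.02

Periodic yield y = 0.01225.
  t   CF        PV=CF/(1+0.01225)^t    t·PV
  1        2.375         2.3463         2.3463
  2        2.375         2.3179         4.6357
  3        2.375         2.2898         6.8694
  4      102.375        97.5086       390.0343
  Σ                    104.4625       403.8857
P = 104.4625; D_Mac = 3.86632 half-year periods = 1.93316 yrs; D_mod = 1.90977 yrs.
DV01 ≈ 1.90977 × 104.4625 × 0.0001 = 0.019950.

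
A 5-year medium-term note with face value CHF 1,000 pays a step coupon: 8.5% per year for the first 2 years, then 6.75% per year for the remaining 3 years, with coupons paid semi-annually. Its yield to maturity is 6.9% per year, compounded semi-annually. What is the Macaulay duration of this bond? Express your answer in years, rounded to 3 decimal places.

Periodic yield y = 0.0345. Discount each cash flow and weight by its period:
  t   CF        PV=CF/(1+0.0345)^t    t·PV
  1        42.50        41.0826        41.0826
  2        42.50        39.7126        79.4251
  3        42.50        38.3882       115.1645
  4        42.50        37.1079       148.4318
  5        33.75        28.4853       142.4267
  6        33.75        27.5354       165.2122
  7        33.75        26.6171       186.3195
  8        33.75        25.7294       205.8353
  9        33.75        24.8713       223.8421
  10    1,033.75       736.3946     7,363.9456
  Σ                  1,025.9244     8,671.6855
Price P = Σ PV = 1,025.9244.
Macaulay duration = Σ(t·PV) / P = 8,671.6855 / 1,025.9244 = 8.45256 half-year periods.
In years: 8.45256 / 2 = 4.22628 years.

4.226 years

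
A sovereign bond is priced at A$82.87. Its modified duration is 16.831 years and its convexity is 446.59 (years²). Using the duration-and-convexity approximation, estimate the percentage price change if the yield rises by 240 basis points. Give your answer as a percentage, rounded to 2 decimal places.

Duration effect: -D_mod·Δy = -16.831 × (+0.024) = -0.403944
Convexity effect: ½·C·(Δy)² = 0.5 × 446.59 × (0.024)² = +0.12861792
ΔP/P ≈ -0.403944 + 0.12861792 = -0.27532608
= -27.532608%.

-27.53%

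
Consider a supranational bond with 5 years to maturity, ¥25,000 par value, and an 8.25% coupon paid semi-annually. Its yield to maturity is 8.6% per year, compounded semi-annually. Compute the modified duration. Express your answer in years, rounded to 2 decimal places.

Periodic yield y = 0.043. First find Macaulay duration:
  t   CF        PV=CF/(1+0.043)^t    t·PV
  1     1,031.25       988.7344       988.7344
  2     1,031.25       947.9716     1,895.9433
  3     1,031.25       908.8894     2,726.6682
  4     1,031.25       871.4184     3,485.6736
  5     1,031.25       835.4922     4,177.4612
  6     1,031.25       801.0472     4,806.2832
  7     1,031.25       768.0223     5,376.1558
  8     1,031.25       736.3588     5,890.8706
  9     1,031.25       706.0008     6,354.0071
  10   26,031.25    17,086.4539   170,864.5389
  Σ                 24,650.3891   206,566.3362
P = 24,650.3891; Macaulay duration = 206,566.3362 / 24,650.3891 = 8.37984 half-year periods = 4.18992 years.
Modified duration = D_Mac / (1 + y) = 4.18992 / 1.043 = 4.01718 years.

4.02 years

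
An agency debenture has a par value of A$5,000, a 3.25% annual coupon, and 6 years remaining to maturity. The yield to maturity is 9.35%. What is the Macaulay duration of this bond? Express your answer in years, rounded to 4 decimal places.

5.4540 years

Periodic yield y = 0.0935. Discount each cash flow and weight by its year:
  t   CF        PV=CF/(1+0.0935)^t    t·PV
  1       162.50       148.6054       148.6054
  2       162.50       135.8989       271.7977
  3       162.50       124.2788       372.8364
  4       162.50       113.6523       454.6092
  5       162.50       103.9344       519.6721
  6     5,162.50     3,019.5856    18,117.5134
  Σ                  3,645.9553    19,885.0342
Price P = Σ PV = 3,645.9553.
Macaulay duration = Σ(t·PV) / P = 19,885.0342 / 3,645.9553 = 5.45400 years.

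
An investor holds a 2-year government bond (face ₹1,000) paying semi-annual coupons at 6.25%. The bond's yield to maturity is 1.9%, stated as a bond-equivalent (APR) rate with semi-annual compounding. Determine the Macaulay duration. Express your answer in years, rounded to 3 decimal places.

Periodic yield y = 0.0095. Discount each cash flow and weight by its period:
  t   CF        PV=CF/(1+0.0095)^t    t·PV
  1        31.25        30.9559        30.9559
  2        31.25        30.6646        61.3292
  3        31.25        30.3760        91.1281
  4     1,031.25       992.9758     3,971.9032
  Σ                  1,084.9724     4,155.3165
Price P = Σ PV = 1,084.9724.
Macaulay duration = Σ(t·PV) / P = 4,155.3165 / 1,084.9724 = 3.82988 half-year periods.
In years: 3.82988 / 2 = 1.91494 years.

1.915 years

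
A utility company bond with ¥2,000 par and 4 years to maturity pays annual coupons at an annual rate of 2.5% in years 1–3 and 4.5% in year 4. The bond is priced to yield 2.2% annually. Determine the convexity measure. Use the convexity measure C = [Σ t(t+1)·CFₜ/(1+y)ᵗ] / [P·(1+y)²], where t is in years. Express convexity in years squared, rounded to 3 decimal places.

With y = 0.022:
  t   CF        PV=CF/(1+0.022)^t    t·PV        t(t+1)·PV
  1        50.00        48.9237        48.9237          97.8474
  2        50.00        47.8705        95.7411         287.2232
  3        50.00        46.8400       140.5201         562.0806
  4     2,090.00     1,915.7671     7,663.0683      38,315.3413
  Σ                  2,059.4013     7,948.2531      39,262.4924
P = 2,059.4013.
Convexity = Σ t(t+1)·PV / [P·(1+y)²] = 39,262.4924 / (2,059.4013 × 1.044484) = 18.25304.

18.253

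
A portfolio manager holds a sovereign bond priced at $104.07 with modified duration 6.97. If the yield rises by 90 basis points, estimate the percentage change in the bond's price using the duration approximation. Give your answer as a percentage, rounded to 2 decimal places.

Duration approximation: ΔP/P ≈ -D_mod · Δy = -6.97 × (+0.009) = -0.062730.
As a percentage: -6.2730%.

-6.27%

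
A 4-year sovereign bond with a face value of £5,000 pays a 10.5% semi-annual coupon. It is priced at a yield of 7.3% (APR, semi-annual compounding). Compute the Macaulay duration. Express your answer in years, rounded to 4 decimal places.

3.4038 years

Periodic yield y = 0.0365. Discount each cash flow and weight by its period:
  t   CF        PV=CF/(1+0.0365)^t    t·PV
  1       262.50       253.2562       253.2562
  2       262.50       244.3378       488.6756
  3       262.50       235.7335       707.2006
  4       262.50       227.4323       909.7291
  5       262.50       219.4233     1,097.1166
  6       262.50       211.6964     1,270.1784
  7       262.50       204.2416     1,429.6911
  8     5,262.50     3,950.3689    31,602.9515
  Σ                  5,546.4900    37,758.7990
Price P = Σ PV = 5,546.4900.
Macaulay duration = Σ(t·PV) / P = 37,758.7990 / 5,546.4900 = 6.80769 half-year periods.
In years: 6.80769 / 2 = 3.40385 years.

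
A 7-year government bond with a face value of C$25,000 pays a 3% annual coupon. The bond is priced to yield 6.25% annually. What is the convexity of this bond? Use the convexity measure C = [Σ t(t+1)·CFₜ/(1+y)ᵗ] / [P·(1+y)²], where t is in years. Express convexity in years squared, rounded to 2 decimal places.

43.48

With y = 0.0625:
  t   CF        PV=CF/(1+0.0625)^t    t·PV        t(t+1)·PV
  1       750.00       705.8824       705.8824       1,411.7647
  2       750.00       664.3599     1,328.7197       3,986.1592
  3       750.00       625.2799     1,875.8396       7,503.3584
  4       750.00       588.4987     2,353.9948      11,769.9740
  5       750.00       553.8811     2,769.4057      16,616.4339
  6       750.00       521.2999     3,127.7993      21,894.5953
  7    25,750.00    16,845.1415   117,915.9902     943,327.9216
  Σ                 20,504.3433   130,077.6317   1,006,510.2071
P = 20,504.3433.
Convexity = Σ t(t+1)·PV / [P·(1+y)²] = 1,006,510.2071 / (20,504.3433 × 1.128906) = 43.48249.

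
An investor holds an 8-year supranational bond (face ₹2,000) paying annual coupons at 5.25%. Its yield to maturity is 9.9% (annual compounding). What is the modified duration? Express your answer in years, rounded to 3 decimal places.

Periodic yield y = 0.099. First find Macaulay duration:
  t   CF        PV=CF/(1+0.099)^t    t·PV
  1       105.00        95.5414        95.5414
  2       105.00        86.9349       173.8697
  3       105.00        79.1036       237.3108
  4       105.00        71.9778       287.9112
  5       105.00        65.4939       327.4695
  6       105.00        59.5941       357.5645
  7       105.00        54.2257       379.5801
  8     2,105.00       989.1691     7,913.3532
  Σ                  1,502.0405     9,772.6004
P = 1,502.0405; Macaulay duration = 9,772.6004 / 1,502.0405 = 6.50622 years.
Modified duration = D_Mac / (1 + y) = 6.50622 / 1.099 = 5.92012 years.

5.920 years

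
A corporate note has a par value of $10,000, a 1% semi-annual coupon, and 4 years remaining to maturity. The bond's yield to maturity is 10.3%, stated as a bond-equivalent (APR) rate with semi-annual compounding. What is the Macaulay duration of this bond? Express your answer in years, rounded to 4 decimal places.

3.9138 years

Periodic yield y = 0.0515. Discount each cash flow and weight by its period:
  t   CF        PV=CF/(1+0.0515)^t    t·PV
  1        50.00        47.5511        47.5511
  2        50.00        45.2222        90.4444
  3        50.00        43.0073       129.0219
  4        50.00        40.9009       163.6036
  5        50.00        38.8977       194.4884
  6        50.00        36.9926       221.9553
  7        50.00        35.1807       246.2652
  8    10,050.00     6,724.9931    53,799.9451
  Σ                  7,012.7456    54,893.2750
Price P = Σ PV = 7,012.7456.
Macaulay duration = Σ(t·PV) / P = 54,893.2750 / 7,012.7456 = 7.82764 half-year periods.
In years: 7.82764 / 2 = 3.91382 years.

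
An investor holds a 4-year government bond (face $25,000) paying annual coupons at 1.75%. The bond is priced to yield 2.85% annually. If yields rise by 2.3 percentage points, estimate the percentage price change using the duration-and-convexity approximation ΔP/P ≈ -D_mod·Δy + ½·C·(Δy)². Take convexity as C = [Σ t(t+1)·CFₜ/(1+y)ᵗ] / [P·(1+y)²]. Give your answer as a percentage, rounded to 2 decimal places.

-8.23%

With y = 0.0285:
  t   CF        PV=CF/(1+0.0285)^t    t·PV        t(t+1)·PV
  1       437.50       425.3768       425.3768         850.7535
  2       437.50       413.5895       827.1789       2,481.5368
  3       437.50       402.1288     1,206.3864       4,825.5455
  4    25,437.50    22,733.0257    90,932.1027     454,660.5135
  Σ                 23,974.1207    93,391.0448     462,818.3493
P = 23,974.1207; D_Mac = 3.89549 yrs; D_mod = 3.78755 yrs; C = 18.24985.
Duration effect: -3.78755 × (+0.023) = -0.087114
Convexity effect: 0.5 × 18.24985 × (0.023)² = +0.0048271
ΔP/P ≈ -0.087114 + 0.0048271 = -0.082287 = -8.2287%.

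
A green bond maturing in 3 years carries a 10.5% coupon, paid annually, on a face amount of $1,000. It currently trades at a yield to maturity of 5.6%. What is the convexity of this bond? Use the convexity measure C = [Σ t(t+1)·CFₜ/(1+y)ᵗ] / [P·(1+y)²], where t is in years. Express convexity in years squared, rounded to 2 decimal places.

9.53

With y = 0.056:
  t   CF        PV=CF/(1+0.056)^t    t·PV        t(t+1)·PV
  1       105.00        99.4318        99.4318         198.8636
  2       105.00        94.1589       188.3178         564.9535
  3     1,105.00       938.3622     2,815.0867      11,260.3469
  Σ                  1,131.9530     3,102.8364      12,024.1640
P = 1,131.9530.
Convexity = Σ t(t+1)·PV / [P·(1+y)²] = 12,024.1640 / (1,131.9530 × 1.115136) = 9.52574.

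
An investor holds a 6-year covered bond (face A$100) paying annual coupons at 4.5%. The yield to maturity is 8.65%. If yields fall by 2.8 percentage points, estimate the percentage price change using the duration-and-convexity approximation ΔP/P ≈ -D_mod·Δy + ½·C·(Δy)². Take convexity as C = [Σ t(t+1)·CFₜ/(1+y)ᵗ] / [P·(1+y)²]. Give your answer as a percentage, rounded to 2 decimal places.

+14.87%

With y = 0.0865:
  t   CF        PV=CF/(1+0.0865)^t    t·PV        t(t+1)·PV
  1         4.50         4.1417         4.1417           8.2835
  2         4.50         3.8120         7.6240          22.8720
  3         4.50         3.5085        10.5255          42.1022
  4         4.50         3.2292        12.9168          64.5838
  5         4.50         2.9721        14.8605          89.1631
  6       104.50        63.5240       381.1441       2,668.0084
  Σ                     81.1876       431.2126       2,895.0130
P = 81.1876; D_Mac = 5.31131 yrs; D_mod = 4.88846 yrs; C = 30.20658.
Duration effect: -4.88846 × (-0.028) = +0.136877
Convexity effect: 0.5 × 30.20658 × (-0.028)² = +0.0118410
ΔP/P ≈ +0.136877 + 0.0118410 = +0.148718 = +14.8718%.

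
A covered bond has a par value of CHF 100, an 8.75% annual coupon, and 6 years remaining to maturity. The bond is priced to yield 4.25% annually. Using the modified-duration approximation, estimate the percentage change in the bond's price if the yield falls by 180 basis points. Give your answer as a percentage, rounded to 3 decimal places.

+8.691%

Periodic yield y = 0.0425. Modified duration first:
  t   CF        PV=CF/(1+0.0425)^t    t·PV
  1         8.75         8.3933         8.3933
  2         8.75         8.0511        16.1022
  3         8.75         7.7229        23.1687
  4         8.75         7.4080        29.6322
  5         8.75         7.1060        35.5302
  6       108.75        84.7175       508.3047
  Σ                    123.3988       621.1313
P = 123.3988; D_Mac = 5.03353 yrs; D_mod = 5.03353/(1+0.0425) = 4.82832 yrs.
ΔP/P ≈ -D_mod · Δy = -4.82832 × (-0.018) = +0.086910 = +8.6910%.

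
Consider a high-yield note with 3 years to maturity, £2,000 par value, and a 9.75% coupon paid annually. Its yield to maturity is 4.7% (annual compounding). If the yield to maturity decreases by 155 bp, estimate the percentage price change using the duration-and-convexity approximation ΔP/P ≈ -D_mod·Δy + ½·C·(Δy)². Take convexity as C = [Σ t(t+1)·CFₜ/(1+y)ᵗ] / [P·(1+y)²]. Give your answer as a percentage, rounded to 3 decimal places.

With y = 0.047:
  t   CF        PV=CF/(1+0.047)^t    t·PV        t(t+1)·PV
  1       195.00       186.2464       186.2464         372.4928
  2       195.00       177.8858       355.7716       1,067.3147
  3     2,195.00     1,912.4693     5,737.4080      22,949.6320
  Σ                  2,276.6015     6,279.4260      24,389.4395
P = 2,276.6015; D_Mac = 2.75825 yrs; D_mod = 2.63443 yrs; C = 9.77285.
Duration effect: -2.63443 × (-0.0155) = +0.040834
Convexity effect: 0.5 × 9.77285 × (-0.0155)² = +0.0011740
ΔP/P ≈ +0.040834 + 0.0011740 = +0.042008 = +4.2008%.

+4.201%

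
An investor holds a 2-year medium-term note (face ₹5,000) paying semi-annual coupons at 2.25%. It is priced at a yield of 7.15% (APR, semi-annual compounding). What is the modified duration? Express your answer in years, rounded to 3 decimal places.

Periodic yield y = 0.03575. First find Macaulay duration:
  t   CF        PV=CF/(1+0.03575)^t    t·PV
  1        56.25        54.3085        54.3085
  2        56.25        52.4340       104.8679
  3        56.25        50.6241       151.8724
  4     5,056.25     4,393.4812    17,573.9247
  Σ                  4,550.8478    17,884.9736
P = 4,550.8478; Macaulay duration = 17,884.9736 / 4,550.8478 = 3.93003 half-year periods = 1.96502 years.
Modified duration = D_Mac / (1 + y) = 1.96502 / 1.03575 = 1.89719 years.

1.897 years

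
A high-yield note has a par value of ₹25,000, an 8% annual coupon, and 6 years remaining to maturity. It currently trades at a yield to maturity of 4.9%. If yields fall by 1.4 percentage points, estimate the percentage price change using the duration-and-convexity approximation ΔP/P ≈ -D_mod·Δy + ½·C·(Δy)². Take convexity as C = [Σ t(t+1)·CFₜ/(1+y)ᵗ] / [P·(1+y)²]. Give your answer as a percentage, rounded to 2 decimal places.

+7.07%

With y = 0.049:
  t   CF        PV=CF/(1+0.049)^t    t·PV        t(t+1)·PV
  1     2,000.00     1,906.5777     1,906.5777       3,813.1554
  2     2,000.00     1,817.5192     3,635.0385      10,905.1155
  3     2,000.00     1,732.6208     5,197.8625      20,791.4500
  4     2,000.00     1,651.6881     6,606.7524      33,033.7622
  5     2,000.00     1,574.5359     7,872.6793      47,236.0756
  6    27,000.00    20,263.3308   121,579.9850     851,059.8948
  Σ                 28,946.2726   146,798.8954     966,839.4535
P = 28,946.2726; D_Mac = 5.07143 yrs; D_mod = 4.83453 yrs; C = 30.35364.
Duration effect: -4.83453 × (-0.014) = +0.067683
Convexity effect: 0.5 × 30.35364 × (-0.014)² = +0.0029747
ΔP/P ≈ +0.067683 + 0.0029747 = +0.070658 = +7.0658%.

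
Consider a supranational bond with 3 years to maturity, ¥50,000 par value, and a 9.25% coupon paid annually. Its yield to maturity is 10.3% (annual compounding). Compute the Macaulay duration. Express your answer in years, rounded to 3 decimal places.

2.750 years

Periodic yield y = 0.103. Discount each cash flow and weight by its year:
  t   CF        PV=CF/(1+0.103)^t    t·PV
  1     4,625.00     4,193.1097     4,193.1097
  2     4,625.00     3,801.5500     7,603.1001
  3    54,625.00    40,706.6078   122,119.8233
  Σ                 48,701.2675   133,916.0331
Price P = Σ PV = 48,701.2675.
Macaulay duration = Σ(t·PV) / P = 133,916.0331 / 48,701.2675 = 2.74974 years.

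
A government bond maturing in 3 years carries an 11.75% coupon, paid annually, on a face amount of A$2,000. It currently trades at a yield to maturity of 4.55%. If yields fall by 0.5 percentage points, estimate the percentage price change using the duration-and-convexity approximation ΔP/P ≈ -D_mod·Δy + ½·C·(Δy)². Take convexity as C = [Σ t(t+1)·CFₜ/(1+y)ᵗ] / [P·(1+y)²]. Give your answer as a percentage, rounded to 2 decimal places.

With y = 0.0455:
  t   CF        PV=CF/(1+0.0455)^t    t·PV        t(t+1)·PV
  1       235.00       224.7728       224.7728         449.5457
  2       235.00       214.9908       429.9815       1,289.9445
  3     2,235.00     1,955.7143     5,867.1430      23,468.5719
  Σ                  2,395.4779     6,521.8973      25,208.0621
P = 2,395.4779; D_Mac = 2.72259 yrs; D_mod = 2.60410 yrs; C = 9.62718.
Duration effect: -2.60410 × (-0.005) = +0.013021
Convexity effect: 0.5 × 9.62718 × (-0.005)² = +0.0001203
ΔP/P ≈ +0.013021 + 0.0001203 = +0.013141 = +1.3141%.

+1.31%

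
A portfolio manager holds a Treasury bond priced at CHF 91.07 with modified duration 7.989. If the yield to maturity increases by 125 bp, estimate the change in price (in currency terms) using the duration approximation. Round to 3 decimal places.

Duration approximation: ΔP/P ≈ -D_mod · Δy = -7.989 × (+0.0125) = -0.0998625.
ΔP ≈ 91.07 × (-0.0998625) = -9.094477875.

-CHF 9.094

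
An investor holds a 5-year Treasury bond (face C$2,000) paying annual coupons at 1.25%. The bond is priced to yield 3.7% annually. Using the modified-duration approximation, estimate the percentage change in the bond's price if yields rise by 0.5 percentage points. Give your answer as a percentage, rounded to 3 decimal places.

Periodic yield y = 0.037. Modified duration first:
  t   CF        PV=CF/(1+0.037)^t    t·PV
  1        25.00        24.1080        24.1080
  2        25.00        23.2478        46.4957
  3        25.00        22.4184        67.2551
  4        25.00        21.6185        86.4739
  5     2,025.00     1,688.6173     8,443.0867
  Σ                  1,780.0100     8,667.4193
P = 1,780.0100; D_Mac = 4.86931 yrs; D_mod = 4.86931/(1+0.037) = 4.69557 yrs.
ΔP/P ≈ -D_mod · Δy = -4.69557 × (+0.005) = -0.023478 = -2.3478%.

-2.348%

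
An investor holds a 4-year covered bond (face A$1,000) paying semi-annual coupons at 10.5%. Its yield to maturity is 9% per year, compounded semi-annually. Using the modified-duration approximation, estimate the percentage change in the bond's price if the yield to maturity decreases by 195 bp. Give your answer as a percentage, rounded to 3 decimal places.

+6.316%

Periodic yield y = 0.045. Modified duration first:
  t   CF        PV=CF/(1+0.045)^t    t·PV
  1        52.50        50.2392        50.2392
  2        52.50        48.0758        96.1516
  3        52.50        46.0056       138.0167
  4        52.50        44.0245       176.0979
  5        52.50        42.1287       210.6434
  6        52.50        40.3145       241.8872
  7        52.50        38.5785       270.0495
  8     1,052.50       740.1023     5,920.8188
  Σ                  1,049.4691     7,103.9043
P = 1,049.4691; D_Mac = 6.76905 half-year periods = 3.38452 yrs; D_mod = 3.38452/(1+0.045) = 3.23878 yrs.
ΔP/P ≈ -D_mod · Δy = -3.23878 × (-0.0195) = +0.063156 = +6.3156%.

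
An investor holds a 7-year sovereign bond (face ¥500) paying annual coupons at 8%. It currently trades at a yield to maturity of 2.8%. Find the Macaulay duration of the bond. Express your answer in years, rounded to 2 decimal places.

5.82 years

Periodic yield y = 0.028. Discount each cash flow and weight by its year:
  t   CF        PV=CF/(1+0.028)^t    t·PV
  1        40.00        38.9105        38.9105
  2        40.00        37.8507        75.7014
  3        40.00        36.8197       110.4592
  4        40.00        35.8169       143.2674
  5        40.00        34.8413       174.2065
  6        40.00        33.8923       203.3539
  7       540.00       445.0840     3,115.5878
  Σ                    663.2154     3,861.4868
Price P = Σ PV = 663.2154.
Macaulay duration = Σ(t·PV) / P = 3,861.4868 / 663.2154 = 5.82237 years.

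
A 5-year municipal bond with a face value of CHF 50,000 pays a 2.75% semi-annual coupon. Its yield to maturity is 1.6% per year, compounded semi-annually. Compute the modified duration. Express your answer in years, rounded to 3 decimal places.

4.678 years

Periodic yield y = 0.008. First find Macaulay duration:
  t   CF        PV=CF/(1+0.008)^t    t·PV
  1       687.50       682.0437       682.0437
  2       687.50       676.6306     1,353.2612
  3       687.50       671.2605     2,013.7816
  4       687.50       665.9331     2,663.7322
  5       687.50       660.6479     3,303.2394
  6       687.50       655.4046     3,932.4278
  7       687.50       650.2030     4,551.4211
  8       687.50       645.0427     5,160.3414
  9       687.50       639.9233     5,759.3096
  10   50,687.50    46,805.3557   468,053.5575
  Σ                 52,752.4451   497,473.1153
P = 52,752.4451; Macaulay duration = 497,473.1153 / 52,752.4451 = 9.43033 half-year periods = 4.71517 years.
Modified duration = D_Mac / (1 + y) = 4.71517 / 1.008 = 4.67774 years.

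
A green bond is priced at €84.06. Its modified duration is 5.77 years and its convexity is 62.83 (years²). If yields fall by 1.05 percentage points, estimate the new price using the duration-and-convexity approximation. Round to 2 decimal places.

Duration effect: -D_mod·Δy = -5.77 × (-0.0105) = +0.060585
Convexity effect: ½·C·(Δy)² = 0.5 × 62.83 × (-0.0105)² = +0.00346350375
ΔP/P ≈ +0.060585 + 0.00346350375 = +0.06404850375
New price ≈ 84.06 × (1 + 0.06404850375) = 89.443917225225.

€89.44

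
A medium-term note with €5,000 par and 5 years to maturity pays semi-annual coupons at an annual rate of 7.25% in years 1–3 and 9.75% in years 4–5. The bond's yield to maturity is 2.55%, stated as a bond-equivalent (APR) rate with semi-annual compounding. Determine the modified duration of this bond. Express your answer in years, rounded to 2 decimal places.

4.30 years

Periodic yield y = 0.01275. First find Macaulay duration:
  t   CF        PV=CF/(1+0.01275)^t    t·PV
  1       181.25       178.9682       178.9682
  2       181.25       176.7150       353.4301
  3       181.25       174.4903       523.4709
  4       181.25       172.2935       689.1742
  5       181.25       170.1245       850.6223
  6       181.25       167.9827     1,007.8961
  7       243.75       223.0637     1,561.4458
  8       243.75       220.2554     1,762.0434
  9       243.75       217.4825     1,957.3427
  10    5,243.75     4,619.7605    46,197.6048
  Σ                  6,321.1363    55,081.9983
P = 6,321.1363; Macaulay duration = 55,081.9983 / 6,321.1363 = 8.71394 half-year periods = 4.35697 years.
Modified duration = D_Mac / (1 + y) = 4.35697 / 1.01275 = 4.30212 years.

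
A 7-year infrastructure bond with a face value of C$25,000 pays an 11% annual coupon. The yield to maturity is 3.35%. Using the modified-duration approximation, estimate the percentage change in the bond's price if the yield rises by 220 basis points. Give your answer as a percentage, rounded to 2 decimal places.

Periodic yield y = 0.0335. Modified duration first:
  t   CF        PV=CF/(1+0.0335)^t    t·PV
  1     2,750.00     2,660.8612     2,660.8612
  2     2,750.00     2,574.6117     5,149.2233
  3     2,750.00     2,491.1579     7,473.4736
  4     2,750.00     2,410.4092     9,641.6367
  5     2,750.00     2,332.2779    11,661.3893
  6     2,750.00     2,256.6791    13,540.0746
  7    27,750.00    22,033.8110   154,236.6773
  Σ                 36,759.8079   204,363.3360
P = 36,759.8079; D_Mac = 5.55942 yrs; D_mod = 5.55942/(1+0.0335) = 5.37922 yrs.
ΔP/P ≈ -D_mod · Δy = -5.37922 × (+0.022) = -0.118343 = -11.8343%.

-11.83%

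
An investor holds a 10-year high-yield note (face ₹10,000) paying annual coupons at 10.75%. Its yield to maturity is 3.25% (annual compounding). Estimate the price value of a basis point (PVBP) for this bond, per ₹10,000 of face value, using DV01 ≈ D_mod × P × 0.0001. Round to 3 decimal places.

₹11.626

Periodic yield y = 0.0325.
  t   CF        PV=CF/(1+0.0325)^t    t·PV
  1     1,075.00     1,041.1622     1,041.1622
  2     1,075.00     1,008.3896     2,016.7791
  3     1,075.00       976.6485     2,929.9455
  4     1,075.00       945.9065     3,783.6261
  5     1,075.00       916.1322     4,580.6612
  6     1,075.00       887.2951     5,323.7708
  7     1,075.00       859.3658     6,015.5603
  8     1,075.00       832.3155     6,658.5240
  9     1,075.00       806.1167     7,255.0503
  10   11,075.00     8,043.4642    80,434.6417
  Σ                 16,316.7963   120,039.7212
P = 16,316.7963; D_Mac = 7.35682 yrs; D_mod = 7.12525 yrs.
DV01 ≈ 7.12525 × 16,316.7963 × 0.0001 = 11.626123.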